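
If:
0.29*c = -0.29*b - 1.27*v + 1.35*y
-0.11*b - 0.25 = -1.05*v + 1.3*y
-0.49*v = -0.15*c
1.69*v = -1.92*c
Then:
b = -0.64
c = 0.00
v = 0.00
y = -0.14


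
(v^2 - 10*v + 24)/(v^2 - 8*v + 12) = (v - 4)/(v - 2)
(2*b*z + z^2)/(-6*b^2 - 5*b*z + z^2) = z*(2*b + z)/(-6*b^2 - 5*b*z + z^2)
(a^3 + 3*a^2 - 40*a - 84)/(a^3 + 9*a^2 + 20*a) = (a^3 + 3*a^2 - 40*a - 84)/(a*(a^2 + 9*a + 20))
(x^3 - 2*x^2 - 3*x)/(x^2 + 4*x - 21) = x*(x + 1)/(x + 7)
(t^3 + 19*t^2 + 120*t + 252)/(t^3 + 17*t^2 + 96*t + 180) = (t + 7)/(t + 5)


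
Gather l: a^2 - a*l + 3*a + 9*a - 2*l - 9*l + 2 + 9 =a^2 + 12*a + l*(-a - 11) + 11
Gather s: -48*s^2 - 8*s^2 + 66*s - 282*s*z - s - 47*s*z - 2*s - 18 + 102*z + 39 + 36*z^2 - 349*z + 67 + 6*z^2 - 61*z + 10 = -56*s^2 + s*(63 - 329*z) + 42*z^2 - 308*z + 98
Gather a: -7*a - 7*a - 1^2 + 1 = -14*a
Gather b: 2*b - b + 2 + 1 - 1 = b + 2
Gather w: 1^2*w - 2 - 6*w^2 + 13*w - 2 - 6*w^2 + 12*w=-12*w^2 + 26*w - 4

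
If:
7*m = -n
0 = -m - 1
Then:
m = -1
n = 7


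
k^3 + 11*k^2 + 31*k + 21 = (k + 1)*(k + 3)*(k + 7)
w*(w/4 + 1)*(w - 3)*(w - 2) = w^4/4 - w^3/4 - 7*w^2/2 + 6*w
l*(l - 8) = l^2 - 8*l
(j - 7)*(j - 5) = j^2 - 12*j + 35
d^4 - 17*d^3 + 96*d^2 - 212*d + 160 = (d - 8)*(d - 5)*(d - 2)^2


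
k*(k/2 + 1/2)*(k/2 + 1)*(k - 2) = k^4/4 + k^3/4 - k^2 - k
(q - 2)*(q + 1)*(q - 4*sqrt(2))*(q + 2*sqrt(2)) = q^4 - 2*sqrt(2)*q^3 - q^3 - 18*q^2 + 2*sqrt(2)*q^2 + 4*sqrt(2)*q + 16*q + 32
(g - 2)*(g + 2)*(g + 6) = g^3 + 6*g^2 - 4*g - 24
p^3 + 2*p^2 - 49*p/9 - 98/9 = (p - 7/3)*(p + 2)*(p + 7/3)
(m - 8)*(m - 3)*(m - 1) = m^3 - 12*m^2 + 35*m - 24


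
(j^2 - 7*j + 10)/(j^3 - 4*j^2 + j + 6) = (j - 5)/(j^2 - 2*j - 3)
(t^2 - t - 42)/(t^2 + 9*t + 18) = (t - 7)/(t + 3)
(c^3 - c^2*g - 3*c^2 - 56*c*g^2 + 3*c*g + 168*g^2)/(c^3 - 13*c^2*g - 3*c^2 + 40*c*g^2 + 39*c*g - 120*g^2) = (c + 7*g)/(c - 5*g)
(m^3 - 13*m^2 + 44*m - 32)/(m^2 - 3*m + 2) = (m^2 - 12*m + 32)/(m - 2)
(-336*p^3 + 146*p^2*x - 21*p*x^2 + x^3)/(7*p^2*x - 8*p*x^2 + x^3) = (48*p^2 - 14*p*x + x^2)/(x*(-p + x))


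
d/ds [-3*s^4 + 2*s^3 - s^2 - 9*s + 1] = -12*s^3 + 6*s^2 - 2*s - 9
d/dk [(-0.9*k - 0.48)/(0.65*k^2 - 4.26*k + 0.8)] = (0.585*k^2 + 0.624*k - 2.7648)/(0.4225*k^4 - 5.538*k^3 + 19.1876*k^2 - 6.816*k + 0.64)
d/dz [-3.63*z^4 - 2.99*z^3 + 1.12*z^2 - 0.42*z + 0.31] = -14.52*z^3 - 8.97*z^2 + 2.24*z - 0.42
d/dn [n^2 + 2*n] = 2*n + 2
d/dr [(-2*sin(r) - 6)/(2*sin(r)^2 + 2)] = (6*sin(r) - cos(r)^2)*cos(r)/(sin(r)^2 + 1)^2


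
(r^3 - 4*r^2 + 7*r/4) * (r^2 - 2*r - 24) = r^5 - 6*r^4 - 57*r^3/4 + 185*r^2/2 - 42*r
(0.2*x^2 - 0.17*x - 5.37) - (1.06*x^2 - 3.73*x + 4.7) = -0.86*x^2 + 3.56*x - 10.07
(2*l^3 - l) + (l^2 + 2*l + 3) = 2*l^3 + l^2 + l + 3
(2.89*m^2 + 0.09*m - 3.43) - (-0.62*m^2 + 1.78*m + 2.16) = 3.51*m^2 - 1.69*m - 5.59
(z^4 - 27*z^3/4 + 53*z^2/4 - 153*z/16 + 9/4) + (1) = z^4 - 27*z^3/4 + 53*z^2/4 - 153*z/16 + 13/4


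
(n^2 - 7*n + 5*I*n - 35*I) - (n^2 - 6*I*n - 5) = -7*n + 11*I*n + 5 - 35*I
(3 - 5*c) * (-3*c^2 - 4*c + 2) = 15*c^3 + 11*c^2 - 22*c + 6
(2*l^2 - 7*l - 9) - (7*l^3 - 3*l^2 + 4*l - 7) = -7*l^3 + 5*l^2 - 11*l - 2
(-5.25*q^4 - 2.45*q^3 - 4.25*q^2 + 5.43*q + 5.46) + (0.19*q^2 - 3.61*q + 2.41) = -5.25*q^4 - 2.45*q^3 - 4.06*q^2 + 1.82*q + 7.87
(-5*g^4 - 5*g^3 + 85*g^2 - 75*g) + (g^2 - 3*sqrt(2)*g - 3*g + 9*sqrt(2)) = -5*g^4 - 5*g^3 + 86*g^2 - 78*g - 3*sqrt(2)*g + 9*sqrt(2)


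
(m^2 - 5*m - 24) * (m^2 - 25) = m^4 - 5*m^3 - 49*m^2 + 125*m + 600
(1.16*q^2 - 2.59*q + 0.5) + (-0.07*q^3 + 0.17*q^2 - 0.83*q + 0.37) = -0.07*q^3 + 1.33*q^2 - 3.42*q + 0.87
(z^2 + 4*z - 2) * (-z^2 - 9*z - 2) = -z^4 - 13*z^3 - 36*z^2 + 10*z + 4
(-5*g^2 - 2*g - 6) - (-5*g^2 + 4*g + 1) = -6*g - 7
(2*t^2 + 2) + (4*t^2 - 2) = 6*t^2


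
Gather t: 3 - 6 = -3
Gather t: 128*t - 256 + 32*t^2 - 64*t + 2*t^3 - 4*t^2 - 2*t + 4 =2*t^3 + 28*t^2 + 62*t - 252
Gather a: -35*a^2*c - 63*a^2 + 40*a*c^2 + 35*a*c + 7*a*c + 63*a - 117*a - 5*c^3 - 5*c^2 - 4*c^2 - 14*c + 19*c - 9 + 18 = a^2*(-35*c - 63) + a*(40*c^2 + 42*c - 54) - 5*c^3 - 9*c^2 + 5*c + 9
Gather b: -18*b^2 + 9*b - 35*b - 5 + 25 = -18*b^2 - 26*b + 20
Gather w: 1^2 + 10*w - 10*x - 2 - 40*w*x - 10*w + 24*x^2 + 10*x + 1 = -40*w*x + 24*x^2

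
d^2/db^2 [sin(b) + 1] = -sin(b)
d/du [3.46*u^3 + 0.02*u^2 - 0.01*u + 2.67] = 10.38*u^2 + 0.04*u - 0.01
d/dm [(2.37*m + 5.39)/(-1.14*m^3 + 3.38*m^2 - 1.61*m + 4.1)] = (5.4036*m^3 + 10.4232*m^2 - 36.4364*m + 18.3949)/(1.2996*m^6 - 7.7064*m^5 + 15.0952*m^4 - 20.2316*m^3 + 30.3081*m^2 - 13.202*m + 16.81)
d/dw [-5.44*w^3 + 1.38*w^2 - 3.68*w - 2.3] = -16.32*w^2 + 2.76*w - 3.68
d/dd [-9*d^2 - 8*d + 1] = -18*d - 8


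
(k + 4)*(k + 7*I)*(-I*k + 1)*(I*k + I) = k^4 + 5*k^3 + 8*I*k^3 - 3*k^2 + 40*I*k^2 - 35*k + 32*I*k - 28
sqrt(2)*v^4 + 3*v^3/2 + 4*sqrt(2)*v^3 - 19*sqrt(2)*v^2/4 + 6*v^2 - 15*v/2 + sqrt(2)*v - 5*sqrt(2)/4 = (v - 1)*(v + 5)*(v + sqrt(2)/2)*(sqrt(2)*v + 1/2)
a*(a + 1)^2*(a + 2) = a^4 + 4*a^3 + 5*a^2 + 2*a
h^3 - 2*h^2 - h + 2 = (h - 2)*(h - 1)*(h + 1)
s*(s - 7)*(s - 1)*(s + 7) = s^4 - s^3 - 49*s^2 + 49*s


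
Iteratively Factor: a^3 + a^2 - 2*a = (a - 1)*(a^2 + 2*a) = (a - 1)*(a + 2)*(a)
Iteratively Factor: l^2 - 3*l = (l - 3)*(l)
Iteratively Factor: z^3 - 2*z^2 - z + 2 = (z - 1)*(z^2 - z - 2) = (z - 1)*(z + 1)*(z - 2)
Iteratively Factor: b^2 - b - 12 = (b + 3)*(b - 4)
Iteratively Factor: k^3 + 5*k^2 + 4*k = (k + 4)*(k^2 + k) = k*(k + 4)*(k + 1)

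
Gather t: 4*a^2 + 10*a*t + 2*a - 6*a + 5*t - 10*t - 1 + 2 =4*a^2 - 4*a + t*(10*a - 5) + 1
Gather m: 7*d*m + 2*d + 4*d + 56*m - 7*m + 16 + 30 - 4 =6*d + m*(7*d + 49) + 42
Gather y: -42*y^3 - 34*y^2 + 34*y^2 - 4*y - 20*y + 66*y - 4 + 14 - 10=-42*y^3 + 42*y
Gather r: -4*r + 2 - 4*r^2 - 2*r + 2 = -4*r^2 - 6*r + 4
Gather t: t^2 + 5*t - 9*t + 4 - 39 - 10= t^2 - 4*t - 45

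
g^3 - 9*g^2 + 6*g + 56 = (g - 7)*(g - 4)*(g + 2)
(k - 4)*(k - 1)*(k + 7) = k^3 + 2*k^2 - 31*k + 28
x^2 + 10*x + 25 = (x + 5)^2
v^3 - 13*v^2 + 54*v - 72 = (v - 6)*(v - 4)*(v - 3)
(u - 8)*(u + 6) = u^2 - 2*u - 48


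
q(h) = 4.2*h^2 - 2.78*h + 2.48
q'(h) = 8.4*h - 2.78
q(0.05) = 2.35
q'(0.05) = -2.36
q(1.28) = 5.80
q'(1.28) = 7.97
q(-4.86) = 115.19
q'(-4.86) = -43.60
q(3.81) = 52.86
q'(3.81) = 29.22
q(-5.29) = 134.72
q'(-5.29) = -47.22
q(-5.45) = 142.38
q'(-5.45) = -48.56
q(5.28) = 104.89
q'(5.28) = 41.57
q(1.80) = 11.08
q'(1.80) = 12.34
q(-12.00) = 640.64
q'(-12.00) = -103.58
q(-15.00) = 989.18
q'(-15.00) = -128.78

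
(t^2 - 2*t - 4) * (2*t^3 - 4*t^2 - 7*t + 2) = 2*t^5 - 8*t^4 - 7*t^3 + 32*t^2 + 24*t - 8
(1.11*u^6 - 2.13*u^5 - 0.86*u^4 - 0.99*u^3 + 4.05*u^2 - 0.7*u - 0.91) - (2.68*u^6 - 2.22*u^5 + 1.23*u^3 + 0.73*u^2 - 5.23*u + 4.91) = -1.57*u^6 + 0.0900000000000003*u^5 - 0.86*u^4 - 2.22*u^3 + 3.32*u^2 + 4.53*u - 5.82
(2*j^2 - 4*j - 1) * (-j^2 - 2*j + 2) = -2*j^4 + 13*j^2 - 6*j - 2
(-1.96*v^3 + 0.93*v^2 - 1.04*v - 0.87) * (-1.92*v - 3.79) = 3.7632*v^4 + 5.6428*v^3 - 1.5279*v^2 + 5.612*v + 3.2973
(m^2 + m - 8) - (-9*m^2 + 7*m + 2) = 10*m^2 - 6*m - 10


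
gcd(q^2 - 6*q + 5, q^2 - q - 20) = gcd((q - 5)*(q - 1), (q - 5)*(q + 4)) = q - 5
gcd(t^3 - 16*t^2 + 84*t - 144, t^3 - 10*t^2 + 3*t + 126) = t - 6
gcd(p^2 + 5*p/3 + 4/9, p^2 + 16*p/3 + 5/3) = p + 1/3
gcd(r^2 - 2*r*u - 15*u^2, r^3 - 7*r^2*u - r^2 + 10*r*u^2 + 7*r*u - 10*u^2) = r - 5*u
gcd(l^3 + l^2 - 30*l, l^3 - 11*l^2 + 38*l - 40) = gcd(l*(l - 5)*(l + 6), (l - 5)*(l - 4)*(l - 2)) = l - 5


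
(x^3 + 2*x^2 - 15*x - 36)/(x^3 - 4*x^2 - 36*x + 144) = (x^2 + 6*x + 9)/(x^2 - 36)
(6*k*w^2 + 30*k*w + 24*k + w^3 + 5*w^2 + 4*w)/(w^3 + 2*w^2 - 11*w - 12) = (6*k + w)/(w - 3)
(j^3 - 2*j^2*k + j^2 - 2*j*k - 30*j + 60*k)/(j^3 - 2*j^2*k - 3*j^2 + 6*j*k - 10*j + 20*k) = (j + 6)/(j + 2)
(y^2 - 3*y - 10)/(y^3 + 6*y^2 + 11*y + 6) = (y - 5)/(y^2 + 4*y + 3)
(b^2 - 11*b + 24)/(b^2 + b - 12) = (b - 8)/(b + 4)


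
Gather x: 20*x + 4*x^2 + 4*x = 4*x^2 + 24*x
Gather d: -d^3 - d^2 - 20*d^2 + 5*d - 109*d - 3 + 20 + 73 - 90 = -d^3 - 21*d^2 - 104*d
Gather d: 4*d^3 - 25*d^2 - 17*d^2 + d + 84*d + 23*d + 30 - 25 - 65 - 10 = 4*d^3 - 42*d^2 + 108*d - 70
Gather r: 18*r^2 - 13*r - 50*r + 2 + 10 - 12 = 18*r^2 - 63*r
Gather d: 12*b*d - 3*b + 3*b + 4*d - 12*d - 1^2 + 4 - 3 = d*(12*b - 8)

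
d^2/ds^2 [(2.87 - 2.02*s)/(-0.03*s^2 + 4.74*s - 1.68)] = ((19.3218 - 0.3636*s)*(0.03*s^2 - 4.74*s + 1.68) + (0.06*s - 4.74)*(0.12*s - 9.48)*(2.02*s - 2.87))/(0.03*s^2 - 4.74*s + 1.68)^3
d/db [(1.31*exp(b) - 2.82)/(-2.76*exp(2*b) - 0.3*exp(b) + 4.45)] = (3.6156*exp(2*b) - 15.5664*exp(b) + 4.9835)*exp(b)/(7.6176*exp(4*b) + 1.656*exp(3*b) - 24.474*exp(2*b) - 2.67*exp(b) + 19.8025)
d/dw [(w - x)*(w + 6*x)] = 2*w + 5*x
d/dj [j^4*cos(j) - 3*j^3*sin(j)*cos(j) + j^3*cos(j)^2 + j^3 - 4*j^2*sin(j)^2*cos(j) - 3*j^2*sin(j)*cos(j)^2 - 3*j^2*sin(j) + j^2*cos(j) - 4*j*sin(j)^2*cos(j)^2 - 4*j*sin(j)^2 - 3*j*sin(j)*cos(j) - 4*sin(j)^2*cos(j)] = -j^4*sin(j) - j^3*sin(2*j) + 4*j^3*cos(j) - 3*j^3*cos(2*j) - 9*j^2*sin(2*j)/2 - 3*j^2*sin(3*j) - 15*j^2*cos(j)/4 + 3*j^2*cos(2*j)/2 - 9*j^2*cos(3*j)/4 + 9*j^2/2 - 15*j*sin(j)/2 - 4*j*sin(2*j) - 3*j*sin(3*j)/2 - 2*j*sin(4*j) - 3*j*cos(2*j) + 2*j*cos(3*j) + sin(j) - 3*sin(2*j)/2 - 3*sin(3*j) + cos(2*j)^2 + 2*cos(2*j) - 3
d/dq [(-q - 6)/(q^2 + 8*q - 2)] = (-q^2 - 8*q + 2*(q + 4)*(q + 6) + 2)/(q^2 + 8*q - 2)^2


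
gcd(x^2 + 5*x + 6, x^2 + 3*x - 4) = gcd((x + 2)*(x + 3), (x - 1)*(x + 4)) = 1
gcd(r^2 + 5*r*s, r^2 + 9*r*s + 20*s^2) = r + 5*s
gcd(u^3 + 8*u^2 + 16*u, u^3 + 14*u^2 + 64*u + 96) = u^2 + 8*u + 16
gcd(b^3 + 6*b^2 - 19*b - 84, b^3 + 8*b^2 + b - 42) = b^2 + 10*b + 21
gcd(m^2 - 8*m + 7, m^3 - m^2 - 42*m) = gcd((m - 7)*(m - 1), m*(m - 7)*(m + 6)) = m - 7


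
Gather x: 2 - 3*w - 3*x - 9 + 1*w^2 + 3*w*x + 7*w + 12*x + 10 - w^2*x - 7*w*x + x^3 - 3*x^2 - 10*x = w^2 + 4*w + x^3 - 3*x^2 + x*(-w^2 - 4*w - 1) + 3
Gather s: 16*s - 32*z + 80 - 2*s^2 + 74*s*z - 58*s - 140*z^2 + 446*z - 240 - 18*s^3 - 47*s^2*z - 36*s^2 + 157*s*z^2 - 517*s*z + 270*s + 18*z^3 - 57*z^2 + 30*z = -18*s^3 + s^2*(-47*z - 38) + s*(157*z^2 - 443*z + 228) + 18*z^3 - 197*z^2 + 444*z - 160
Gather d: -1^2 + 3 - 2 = 0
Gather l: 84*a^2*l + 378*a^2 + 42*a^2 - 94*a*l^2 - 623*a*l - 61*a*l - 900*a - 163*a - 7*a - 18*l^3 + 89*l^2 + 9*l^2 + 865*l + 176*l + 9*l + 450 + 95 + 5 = 420*a^2 - 1070*a - 18*l^3 + l^2*(98 - 94*a) + l*(84*a^2 - 684*a + 1050) + 550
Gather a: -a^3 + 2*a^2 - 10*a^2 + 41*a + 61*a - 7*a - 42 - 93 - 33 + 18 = -a^3 - 8*a^2 + 95*a - 150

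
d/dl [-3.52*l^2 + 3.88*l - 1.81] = 3.88 - 7.04*l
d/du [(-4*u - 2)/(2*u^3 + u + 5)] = 2*(-4*u^3 - 2*u + (2*u + 1)*(6*u^2 + 1) - 10)/(2*u^3 + u + 5)^2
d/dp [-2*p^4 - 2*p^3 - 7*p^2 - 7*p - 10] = -8*p^3 - 6*p^2 - 14*p - 7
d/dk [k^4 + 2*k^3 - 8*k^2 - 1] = 2*k*(2*k^2 + 3*k - 8)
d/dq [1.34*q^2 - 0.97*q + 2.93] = 2.68*q - 0.97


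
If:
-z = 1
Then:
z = -1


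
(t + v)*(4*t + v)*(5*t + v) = 20*t^3 + 29*t^2*v + 10*t*v^2 + v^3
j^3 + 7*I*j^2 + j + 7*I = (j - I)*(j + I)*(j + 7*I)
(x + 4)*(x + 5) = x^2 + 9*x + 20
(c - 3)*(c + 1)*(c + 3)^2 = c^4 + 4*c^3 - 6*c^2 - 36*c - 27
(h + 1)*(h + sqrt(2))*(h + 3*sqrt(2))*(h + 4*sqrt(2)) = h^4 + h^3 + 8*sqrt(2)*h^3 + 8*sqrt(2)*h^2 + 38*h^2 + 24*sqrt(2)*h + 38*h + 24*sqrt(2)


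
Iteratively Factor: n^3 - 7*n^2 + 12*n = (n)*(n^2 - 7*n + 12) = n*(n - 4)*(n - 3)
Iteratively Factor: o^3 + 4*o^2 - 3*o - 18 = (o + 3)*(o^2 + o - 6) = (o - 2)*(o + 3)*(o + 3)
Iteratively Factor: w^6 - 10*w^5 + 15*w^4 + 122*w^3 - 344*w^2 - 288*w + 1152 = (w - 3)*(w^5 - 7*w^4 - 6*w^3 + 104*w^2 - 32*w - 384) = (w - 4)*(w - 3)*(w^4 - 3*w^3 - 18*w^2 + 32*w + 96) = (w - 4)*(w - 3)*(w + 3)*(w^3 - 6*w^2 + 32) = (w - 4)^2*(w - 3)*(w + 3)*(w^2 - 2*w - 8) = (w - 4)^2*(w - 3)*(w + 2)*(w + 3)*(w - 4)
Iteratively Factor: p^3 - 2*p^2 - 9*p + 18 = (p + 3)*(p^2 - 5*p + 6) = (p - 2)*(p + 3)*(p - 3)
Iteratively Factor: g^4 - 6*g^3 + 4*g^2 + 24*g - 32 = (g + 2)*(g^3 - 8*g^2 + 20*g - 16) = (g - 4)*(g + 2)*(g^2 - 4*g + 4) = (g - 4)*(g - 2)*(g + 2)*(g - 2)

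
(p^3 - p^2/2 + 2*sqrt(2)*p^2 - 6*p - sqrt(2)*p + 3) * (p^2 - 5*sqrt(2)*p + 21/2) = p^5 - 3*sqrt(2)*p^4 - p^4/2 - 31*p^3/2 + 3*sqrt(2)*p^3/2 + 31*p^2/4 + 51*sqrt(2)*p^2 - 63*p - 51*sqrt(2)*p/2 + 63/2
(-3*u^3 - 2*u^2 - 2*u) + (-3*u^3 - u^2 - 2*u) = -6*u^3 - 3*u^2 - 4*u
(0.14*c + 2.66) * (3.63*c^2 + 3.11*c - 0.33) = 0.5082*c^3 + 10.0912*c^2 + 8.2264*c - 0.8778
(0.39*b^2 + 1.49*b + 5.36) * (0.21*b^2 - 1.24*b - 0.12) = 0.0819*b^4 - 0.1707*b^3 - 0.7688*b^2 - 6.8252*b - 0.6432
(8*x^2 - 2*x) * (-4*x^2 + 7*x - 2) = -32*x^4 + 64*x^3 - 30*x^2 + 4*x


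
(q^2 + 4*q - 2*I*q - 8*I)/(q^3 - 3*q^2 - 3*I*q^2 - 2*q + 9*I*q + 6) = (q + 4)/(q^2 - q*(3 + I) + 3*I)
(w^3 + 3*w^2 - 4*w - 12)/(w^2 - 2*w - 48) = (-w^3 - 3*w^2 + 4*w + 12)/(-w^2 + 2*w + 48)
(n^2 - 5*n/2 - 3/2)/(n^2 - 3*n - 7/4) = 2*(n - 3)/(2*n - 7)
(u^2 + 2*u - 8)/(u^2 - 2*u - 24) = (u - 2)/(u - 6)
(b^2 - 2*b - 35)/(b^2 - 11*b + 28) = (b + 5)/(b - 4)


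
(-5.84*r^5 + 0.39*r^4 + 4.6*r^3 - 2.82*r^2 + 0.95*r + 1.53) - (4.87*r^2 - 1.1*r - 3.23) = -5.84*r^5 + 0.39*r^4 + 4.6*r^3 - 7.69*r^2 + 2.05*r + 4.76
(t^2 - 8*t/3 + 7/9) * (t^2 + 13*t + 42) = t^4 + 31*t^3/3 + 73*t^2/9 - 917*t/9 + 98/3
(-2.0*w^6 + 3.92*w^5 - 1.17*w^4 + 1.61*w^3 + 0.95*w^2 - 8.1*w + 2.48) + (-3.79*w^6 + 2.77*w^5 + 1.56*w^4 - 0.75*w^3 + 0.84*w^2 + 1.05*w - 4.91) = -5.79*w^6 + 6.69*w^5 + 0.39*w^4 + 0.86*w^3 + 1.79*w^2 - 7.05*w - 2.43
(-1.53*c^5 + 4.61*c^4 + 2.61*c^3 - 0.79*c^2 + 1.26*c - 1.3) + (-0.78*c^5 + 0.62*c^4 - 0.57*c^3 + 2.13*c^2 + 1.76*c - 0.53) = -2.31*c^5 + 5.23*c^4 + 2.04*c^3 + 1.34*c^2 + 3.02*c - 1.83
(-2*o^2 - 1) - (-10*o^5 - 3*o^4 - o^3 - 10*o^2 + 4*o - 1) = 10*o^5 + 3*o^4 + o^3 + 8*o^2 - 4*o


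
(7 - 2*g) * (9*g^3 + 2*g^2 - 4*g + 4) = -18*g^4 + 59*g^3 + 22*g^2 - 36*g + 28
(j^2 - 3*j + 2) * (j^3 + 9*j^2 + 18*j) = j^5 + 6*j^4 - 7*j^3 - 36*j^2 + 36*j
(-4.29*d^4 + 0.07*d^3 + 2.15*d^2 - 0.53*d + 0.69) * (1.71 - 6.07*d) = 26.0403*d^5 - 7.7608*d^4 - 12.9308*d^3 + 6.8936*d^2 - 5.0946*d + 1.1799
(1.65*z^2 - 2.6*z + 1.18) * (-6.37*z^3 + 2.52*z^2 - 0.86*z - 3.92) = -10.5105*z^5 + 20.72*z^4 - 15.4876*z^3 - 1.2584*z^2 + 9.1772*z - 4.6256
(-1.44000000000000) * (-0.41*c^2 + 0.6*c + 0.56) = 0.5904*c^2 - 0.864*c - 0.8064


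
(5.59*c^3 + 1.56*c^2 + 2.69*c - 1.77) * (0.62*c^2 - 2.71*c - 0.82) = 3.4658*c^5 - 14.1817*c^4 - 7.1436*c^3 - 9.6665*c^2 + 2.5909*c + 1.4514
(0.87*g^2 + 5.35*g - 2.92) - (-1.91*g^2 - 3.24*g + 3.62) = 2.78*g^2 + 8.59*g - 6.54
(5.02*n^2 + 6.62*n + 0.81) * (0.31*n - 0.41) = 1.5562*n^3 - 0.00599999999999978*n^2 - 2.4631*n - 0.3321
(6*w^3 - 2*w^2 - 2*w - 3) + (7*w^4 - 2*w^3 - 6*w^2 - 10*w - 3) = 7*w^4 + 4*w^3 - 8*w^2 - 12*w - 6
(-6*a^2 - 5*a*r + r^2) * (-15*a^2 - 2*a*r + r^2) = 90*a^4 + 87*a^3*r - 11*a^2*r^2 - 7*a*r^3 + r^4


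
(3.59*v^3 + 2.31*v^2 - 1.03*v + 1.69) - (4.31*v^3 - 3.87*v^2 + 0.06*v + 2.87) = -0.72*v^3 + 6.18*v^2 - 1.09*v - 1.18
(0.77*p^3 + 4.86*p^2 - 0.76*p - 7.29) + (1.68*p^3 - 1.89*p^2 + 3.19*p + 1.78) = 2.45*p^3 + 2.97*p^2 + 2.43*p - 5.51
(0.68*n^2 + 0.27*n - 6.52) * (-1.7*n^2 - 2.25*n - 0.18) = -1.156*n^4 - 1.989*n^3 + 10.3541*n^2 + 14.6214*n + 1.1736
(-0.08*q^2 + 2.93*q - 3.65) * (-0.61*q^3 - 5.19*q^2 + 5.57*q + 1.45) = 0.0488*q^5 - 1.3721*q^4 - 13.4258*q^3 + 35.1476*q^2 - 16.082*q - 5.2925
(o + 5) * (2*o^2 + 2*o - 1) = 2*o^3 + 12*o^2 + 9*o - 5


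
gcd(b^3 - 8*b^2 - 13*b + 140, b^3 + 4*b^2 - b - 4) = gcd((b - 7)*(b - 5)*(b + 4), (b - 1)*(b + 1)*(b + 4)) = b + 4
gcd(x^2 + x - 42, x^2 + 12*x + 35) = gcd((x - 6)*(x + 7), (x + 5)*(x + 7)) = x + 7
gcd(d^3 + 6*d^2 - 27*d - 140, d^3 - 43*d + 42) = d + 7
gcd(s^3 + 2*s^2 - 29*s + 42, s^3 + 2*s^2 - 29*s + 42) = s^3 + 2*s^2 - 29*s + 42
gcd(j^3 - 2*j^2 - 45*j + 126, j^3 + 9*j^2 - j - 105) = j^2 + 4*j - 21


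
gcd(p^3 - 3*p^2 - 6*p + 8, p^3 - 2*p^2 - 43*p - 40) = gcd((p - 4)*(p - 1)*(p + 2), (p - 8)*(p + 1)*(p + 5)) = 1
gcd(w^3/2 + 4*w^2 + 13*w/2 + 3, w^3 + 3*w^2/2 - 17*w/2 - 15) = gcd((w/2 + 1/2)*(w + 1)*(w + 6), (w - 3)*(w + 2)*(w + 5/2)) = 1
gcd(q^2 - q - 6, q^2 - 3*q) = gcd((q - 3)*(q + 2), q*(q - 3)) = q - 3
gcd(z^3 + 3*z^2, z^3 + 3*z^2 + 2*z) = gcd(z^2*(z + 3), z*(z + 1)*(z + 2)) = z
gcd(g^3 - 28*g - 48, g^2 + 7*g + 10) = g + 2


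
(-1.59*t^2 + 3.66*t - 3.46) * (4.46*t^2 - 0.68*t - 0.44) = -7.0914*t^4 + 17.4048*t^3 - 17.2208*t^2 + 0.7424*t + 1.5224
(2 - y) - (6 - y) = -4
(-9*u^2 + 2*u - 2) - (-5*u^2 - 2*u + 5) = -4*u^2 + 4*u - 7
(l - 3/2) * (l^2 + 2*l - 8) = l^3 + l^2/2 - 11*l + 12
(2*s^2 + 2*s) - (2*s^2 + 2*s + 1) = -1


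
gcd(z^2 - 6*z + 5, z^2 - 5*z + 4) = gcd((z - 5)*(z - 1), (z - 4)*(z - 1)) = z - 1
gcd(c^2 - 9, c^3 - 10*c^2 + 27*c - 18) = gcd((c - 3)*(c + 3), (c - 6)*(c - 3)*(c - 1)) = c - 3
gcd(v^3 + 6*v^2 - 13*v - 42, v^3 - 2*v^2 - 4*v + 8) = v + 2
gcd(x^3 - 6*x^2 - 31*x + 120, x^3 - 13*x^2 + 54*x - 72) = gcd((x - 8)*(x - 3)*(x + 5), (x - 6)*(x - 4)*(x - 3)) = x - 3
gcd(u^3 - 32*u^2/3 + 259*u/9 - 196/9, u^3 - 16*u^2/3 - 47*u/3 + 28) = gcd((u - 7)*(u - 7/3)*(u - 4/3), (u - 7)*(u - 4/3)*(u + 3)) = u^2 - 25*u/3 + 28/3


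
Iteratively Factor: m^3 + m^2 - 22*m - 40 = (m + 2)*(m^2 - m - 20) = (m + 2)*(m + 4)*(m - 5)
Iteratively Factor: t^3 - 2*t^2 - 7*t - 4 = (t + 1)*(t^2 - 3*t - 4) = (t - 4)*(t + 1)*(t + 1)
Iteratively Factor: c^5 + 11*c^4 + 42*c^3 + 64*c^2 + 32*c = (c + 4)*(c^4 + 7*c^3 + 14*c^2 + 8*c) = (c + 4)^2*(c^3 + 3*c^2 + 2*c) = (c + 1)*(c + 4)^2*(c^2 + 2*c) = c*(c + 1)*(c + 4)^2*(c + 2)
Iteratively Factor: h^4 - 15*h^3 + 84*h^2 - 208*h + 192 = (h - 3)*(h^3 - 12*h^2 + 48*h - 64) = (h - 4)*(h - 3)*(h^2 - 8*h + 16) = (h - 4)^2*(h - 3)*(h - 4)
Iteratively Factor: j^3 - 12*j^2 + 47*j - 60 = (j - 4)*(j^2 - 8*j + 15) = (j - 4)*(j - 3)*(j - 5)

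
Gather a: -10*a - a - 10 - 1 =-11*a - 11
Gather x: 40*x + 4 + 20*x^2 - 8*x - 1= 20*x^2 + 32*x + 3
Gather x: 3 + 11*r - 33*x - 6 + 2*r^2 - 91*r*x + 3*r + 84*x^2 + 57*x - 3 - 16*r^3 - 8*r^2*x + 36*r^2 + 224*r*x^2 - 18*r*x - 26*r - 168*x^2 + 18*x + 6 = -16*r^3 + 38*r^2 - 12*r + x^2*(224*r - 84) + x*(-8*r^2 - 109*r + 42)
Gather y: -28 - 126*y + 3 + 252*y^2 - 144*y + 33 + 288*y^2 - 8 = 540*y^2 - 270*y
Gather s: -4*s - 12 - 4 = -4*s - 16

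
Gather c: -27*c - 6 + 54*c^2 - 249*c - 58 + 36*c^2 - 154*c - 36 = 90*c^2 - 430*c - 100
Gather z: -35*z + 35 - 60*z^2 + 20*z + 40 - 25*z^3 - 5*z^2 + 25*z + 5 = -25*z^3 - 65*z^2 + 10*z + 80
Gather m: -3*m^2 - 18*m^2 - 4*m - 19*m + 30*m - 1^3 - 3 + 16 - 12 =-21*m^2 + 7*m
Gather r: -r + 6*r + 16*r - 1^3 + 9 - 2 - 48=21*r - 42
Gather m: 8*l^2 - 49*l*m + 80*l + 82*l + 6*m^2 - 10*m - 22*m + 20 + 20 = 8*l^2 + 162*l + 6*m^2 + m*(-49*l - 32) + 40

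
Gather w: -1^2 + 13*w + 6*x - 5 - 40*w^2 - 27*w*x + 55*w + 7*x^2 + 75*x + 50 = -40*w^2 + w*(68 - 27*x) + 7*x^2 + 81*x + 44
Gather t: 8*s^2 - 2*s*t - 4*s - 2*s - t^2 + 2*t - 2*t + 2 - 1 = 8*s^2 - 2*s*t - 6*s - t^2 + 1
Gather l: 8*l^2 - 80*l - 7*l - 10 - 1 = 8*l^2 - 87*l - 11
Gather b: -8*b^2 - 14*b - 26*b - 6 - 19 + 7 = -8*b^2 - 40*b - 18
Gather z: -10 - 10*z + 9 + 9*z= -z - 1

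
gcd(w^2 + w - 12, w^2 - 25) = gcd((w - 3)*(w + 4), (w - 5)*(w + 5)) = 1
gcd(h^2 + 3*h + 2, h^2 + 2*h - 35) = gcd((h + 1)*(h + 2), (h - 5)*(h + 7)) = 1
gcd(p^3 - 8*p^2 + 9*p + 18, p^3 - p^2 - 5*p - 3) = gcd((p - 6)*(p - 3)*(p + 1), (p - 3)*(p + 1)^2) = p^2 - 2*p - 3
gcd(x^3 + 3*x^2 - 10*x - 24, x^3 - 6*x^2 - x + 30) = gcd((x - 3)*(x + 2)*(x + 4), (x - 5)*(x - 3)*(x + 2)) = x^2 - x - 6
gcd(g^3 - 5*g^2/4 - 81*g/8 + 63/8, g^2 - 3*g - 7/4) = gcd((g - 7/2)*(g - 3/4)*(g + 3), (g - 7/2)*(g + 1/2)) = g - 7/2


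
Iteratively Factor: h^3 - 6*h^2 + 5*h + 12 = (h - 3)*(h^2 - 3*h - 4) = (h - 3)*(h + 1)*(h - 4)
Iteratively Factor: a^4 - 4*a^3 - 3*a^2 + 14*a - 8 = (a - 1)*(a^3 - 3*a^2 - 6*a + 8) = (a - 4)*(a - 1)*(a^2 + a - 2) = (a - 4)*(a - 1)*(a + 2)*(a - 1)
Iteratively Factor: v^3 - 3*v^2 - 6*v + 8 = (v + 2)*(v^2 - 5*v + 4) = (v - 1)*(v + 2)*(v - 4)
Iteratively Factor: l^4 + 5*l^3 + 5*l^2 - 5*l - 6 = (l + 3)*(l^3 + 2*l^2 - l - 2) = (l + 1)*(l + 3)*(l^2 + l - 2) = (l - 1)*(l + 1)*(l + 3)*(l + 2)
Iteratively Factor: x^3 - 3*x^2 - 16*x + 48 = (x - 3)*(x^2 - 16) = (x - 3)*(x + 4)*(x - 4)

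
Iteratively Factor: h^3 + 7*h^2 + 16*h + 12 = (h + 3)*(h^2 + 4*h + 4) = (h + 2)*(h + 3)*(h + 2)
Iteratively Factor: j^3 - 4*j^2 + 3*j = (j - 1)*(j^2 - 3*j) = (j - 3)*(j - 1)*(j)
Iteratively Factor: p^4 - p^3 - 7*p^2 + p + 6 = (p - 3)*(p^3 + 2*p^2 - p - 2) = (p - 3)*(p + 1)*(p^2 + p - 2) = (p - 3)*(p + 1)*(p + 2)*(p - 1)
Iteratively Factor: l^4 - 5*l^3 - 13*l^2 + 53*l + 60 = (l + 3)*(l^3 - 8*l^2 + 11*l + 20) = (l - 5)*(l + 3)*(l^2 - 3*l - 4) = (l - 5)*(l + 1)*(l + 3)*(l - 4)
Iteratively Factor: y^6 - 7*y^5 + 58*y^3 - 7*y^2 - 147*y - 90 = (y - 3)*(y^5 - 4*y^4 - 12*y^3 + 22*y^2 + 59*y + 30) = (y - 5)*(y - 3)*(y^4 + y^3 - 7*y^2 - 13*y - 6) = (y - 5)*(y - 3)*(y + 1)*(y^3 - 7*y - 6) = (y - 5)*(y - 3)*(y + 1)^2*(y^2 - y - 6) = (y - 5)*(y - 3)*(y + 1)^2*(y + 2)*(y - 3)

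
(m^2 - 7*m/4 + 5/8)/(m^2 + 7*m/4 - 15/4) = (m - 1/2)/(m + 3)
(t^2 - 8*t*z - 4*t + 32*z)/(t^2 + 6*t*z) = (t^2 - 8*t*z - 4*t + 32*z)/(t*(t + 6*z))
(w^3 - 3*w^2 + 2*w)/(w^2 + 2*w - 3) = w*(w - 2)/(w + 3)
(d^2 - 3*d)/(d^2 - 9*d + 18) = d/(d - 6)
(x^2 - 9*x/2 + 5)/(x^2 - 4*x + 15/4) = 2*(x - 2)/(2*x - 3)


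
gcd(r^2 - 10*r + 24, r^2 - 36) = r - 6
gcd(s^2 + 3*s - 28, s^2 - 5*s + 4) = s - 4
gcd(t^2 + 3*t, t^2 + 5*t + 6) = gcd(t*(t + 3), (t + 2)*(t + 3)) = t + 3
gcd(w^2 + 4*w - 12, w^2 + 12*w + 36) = w + 6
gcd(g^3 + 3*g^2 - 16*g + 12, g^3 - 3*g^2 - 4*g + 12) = g - 2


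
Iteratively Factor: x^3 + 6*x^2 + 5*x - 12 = (x + 3)*(x^2 + 3*x - 4) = (x - 1)*(x + 3)*(x + 4)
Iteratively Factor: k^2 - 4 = (k - 2)*(k + 2)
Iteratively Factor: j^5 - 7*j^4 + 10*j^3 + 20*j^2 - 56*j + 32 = (j - 2)*(j^4 - 5*j^3 + 20*j - 16) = (j - 2)^2*(j^3 - 3*j^2 - 6*j + 8) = (j - 4)*(j - 2)^2*(j^2 + j - 2) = (j - 4)*(j - 2)^2*(j - 1)*(j + 2)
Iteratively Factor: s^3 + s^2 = (s)*(s^2 + s) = s*(s + 1)*(s)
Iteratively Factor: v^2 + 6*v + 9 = (v + 3)*(v + 3)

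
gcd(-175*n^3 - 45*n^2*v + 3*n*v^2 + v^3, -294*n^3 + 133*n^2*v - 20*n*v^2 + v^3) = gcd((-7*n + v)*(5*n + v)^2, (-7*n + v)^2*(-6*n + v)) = -7*n + v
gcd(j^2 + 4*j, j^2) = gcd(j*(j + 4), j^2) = j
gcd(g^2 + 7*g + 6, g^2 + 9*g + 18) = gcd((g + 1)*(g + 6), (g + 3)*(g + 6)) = g + 6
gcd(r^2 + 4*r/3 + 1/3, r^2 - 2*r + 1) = 1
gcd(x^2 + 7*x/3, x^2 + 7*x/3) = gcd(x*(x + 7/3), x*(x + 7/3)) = x^2 + 7*x/3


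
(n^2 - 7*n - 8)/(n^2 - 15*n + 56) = (n + 1)/(n - 7)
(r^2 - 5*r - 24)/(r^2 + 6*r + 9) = (r - 8)/(r + 3)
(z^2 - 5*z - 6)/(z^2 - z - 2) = (z - 6)/(z - 2)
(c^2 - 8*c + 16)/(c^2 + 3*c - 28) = (c - 4)/(c + 7)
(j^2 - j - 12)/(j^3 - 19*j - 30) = (j - 4)/(j^2 - 3*j - 10)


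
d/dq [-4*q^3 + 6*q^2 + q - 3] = -12*q^2 + 12*q + 1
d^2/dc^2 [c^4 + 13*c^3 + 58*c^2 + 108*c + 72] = 12*c^2 + 78*c + 116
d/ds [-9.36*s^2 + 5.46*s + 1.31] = 5.46 - 18.72*s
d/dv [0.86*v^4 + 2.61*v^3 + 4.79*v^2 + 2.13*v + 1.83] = 3.44*v^3 + 7.83*v^2 + 9.58*v + 2.13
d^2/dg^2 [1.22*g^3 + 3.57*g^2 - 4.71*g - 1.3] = 7.32*g + 7.14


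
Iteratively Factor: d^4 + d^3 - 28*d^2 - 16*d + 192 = (d - 3)*(d^3 + 4*d^2 - 16*d - 64) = (d - 3)*(d + 4)*(d^2 - 16) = (d - 3)*(d + 4)^2*(d - 4)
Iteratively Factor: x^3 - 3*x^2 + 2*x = (x - 1)*(x^2 - 2*x) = x*(x - 1)*(x - 2)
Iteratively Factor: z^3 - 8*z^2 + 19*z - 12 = (z - 3)*(z^2 - 5*z + 4) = (z - 4)*(z - 3)*(z - 1)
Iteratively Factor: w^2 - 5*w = (w)*(w - 5)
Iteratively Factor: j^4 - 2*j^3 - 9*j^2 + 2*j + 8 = (j + 1)*(j^3 - 3*j^2 - 6*j + 8) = (j - 4)*(j + 1)*(j^2 + j - 2) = (j - 4)*(j + 1)*(j + 2)*(j - 1)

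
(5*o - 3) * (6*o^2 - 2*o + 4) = 30*o^3 - 28*o^2 + 26*o - 12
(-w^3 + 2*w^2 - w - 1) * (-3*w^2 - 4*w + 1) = 3*w^5 - 2*w^4 - 6*w^3 + 9*w^2 + 3*w - 1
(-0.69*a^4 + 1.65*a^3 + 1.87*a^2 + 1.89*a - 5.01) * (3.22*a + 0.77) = -2.2218*a^5 + 4.7817*a^4 + 7.2919*a^3 + 7.5257*a^2 - 14.6769*a - 3.8577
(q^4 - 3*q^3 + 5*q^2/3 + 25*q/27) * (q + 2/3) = q^5 - 7*q^4/3 - q^3/3 + 55*q^2/27 + 50*q/81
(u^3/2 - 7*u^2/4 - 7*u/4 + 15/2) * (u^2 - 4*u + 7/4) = u^5/2 - 15*u^4/4 + 49*u^3/8 + 183*u^2/16 - 529*u/16 + 105/8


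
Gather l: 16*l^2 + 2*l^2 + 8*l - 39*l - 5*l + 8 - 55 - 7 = 18*l^2 - 36*l - 54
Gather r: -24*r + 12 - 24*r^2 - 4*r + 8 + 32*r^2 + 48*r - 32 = 8*r^2 + 20*r - 12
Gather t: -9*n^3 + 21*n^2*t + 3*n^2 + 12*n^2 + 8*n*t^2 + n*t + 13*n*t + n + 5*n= -9*n^3 + 15*n^2 + 8*n*t^2 + 6*n + t*(21*n^2 + 14*n)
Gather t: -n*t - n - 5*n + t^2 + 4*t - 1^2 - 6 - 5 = -6*n + t^2 + t*(4 - n) - 12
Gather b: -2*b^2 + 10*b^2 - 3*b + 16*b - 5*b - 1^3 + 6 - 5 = 8*b^2 + 8*b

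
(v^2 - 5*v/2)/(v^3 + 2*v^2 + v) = (v - 5/2)/(v^2 + 2*v + 1)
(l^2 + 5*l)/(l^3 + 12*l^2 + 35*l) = 1/(l + 7)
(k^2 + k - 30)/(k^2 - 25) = (k + 6)/(k + 5)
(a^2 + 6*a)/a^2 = (a + 6)/a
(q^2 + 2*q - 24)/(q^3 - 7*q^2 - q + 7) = (q^2 + 2*q - 24)/(q^3 - 7*q^2 - q + 7)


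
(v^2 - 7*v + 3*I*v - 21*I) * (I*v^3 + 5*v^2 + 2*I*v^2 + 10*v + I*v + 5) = I*v^5 + 2*v^4 - 5*I*v^4 - 10*v^3 + 2*I*v^3 - 26*v^2 - 82*I*v^2 - 14*v - 195*I*v - 105*I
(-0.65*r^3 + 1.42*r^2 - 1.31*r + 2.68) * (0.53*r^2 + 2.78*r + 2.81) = -0.3445*r^5 - 1.0544*r^4 + 1.4268*r^3 + 1.7688*r^2 + 3.7693*r + 7.5308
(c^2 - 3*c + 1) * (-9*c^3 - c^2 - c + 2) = -9*c^5 + 26*c^4 - 7*c^3 + 4*c^2 - 7*c + 2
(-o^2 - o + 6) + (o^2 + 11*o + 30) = 10*o + 36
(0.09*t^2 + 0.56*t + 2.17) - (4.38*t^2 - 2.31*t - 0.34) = -4.29*t^2 + 2.87*t + 2.51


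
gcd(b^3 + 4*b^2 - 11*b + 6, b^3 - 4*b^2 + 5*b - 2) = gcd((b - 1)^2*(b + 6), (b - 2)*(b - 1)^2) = b^2 - 2*b + 1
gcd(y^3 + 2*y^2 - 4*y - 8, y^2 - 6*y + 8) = y - 2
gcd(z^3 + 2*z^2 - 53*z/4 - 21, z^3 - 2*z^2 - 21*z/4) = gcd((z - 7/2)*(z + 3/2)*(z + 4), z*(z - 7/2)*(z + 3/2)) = z^2 - 2*z - 21/4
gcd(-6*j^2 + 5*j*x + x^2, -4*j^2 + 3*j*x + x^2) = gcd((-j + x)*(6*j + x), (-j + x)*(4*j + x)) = -j + x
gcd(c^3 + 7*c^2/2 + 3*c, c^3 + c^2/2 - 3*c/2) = c^2 + 3*c/2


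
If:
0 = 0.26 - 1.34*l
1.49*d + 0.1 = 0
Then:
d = -0.07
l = 0.19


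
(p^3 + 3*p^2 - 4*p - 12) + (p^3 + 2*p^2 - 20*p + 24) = 2*p^3 + 5*p^2 - 24*p + 12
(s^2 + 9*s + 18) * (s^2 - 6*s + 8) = s^4 + 3*s^3 - 28*s^2 - 36*s + 144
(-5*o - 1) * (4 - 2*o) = 10*o^2 - 18*o - 4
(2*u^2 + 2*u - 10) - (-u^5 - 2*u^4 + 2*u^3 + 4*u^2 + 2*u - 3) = u^5 + 2*u^4 - 2*u^3 - 2*u^2 - 7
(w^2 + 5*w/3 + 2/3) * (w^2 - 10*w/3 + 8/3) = w^4 - 5*w^3/3 - 20*w^2/9 + 20*w/9 + 16/9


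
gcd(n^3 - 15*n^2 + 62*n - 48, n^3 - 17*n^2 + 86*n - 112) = n - 8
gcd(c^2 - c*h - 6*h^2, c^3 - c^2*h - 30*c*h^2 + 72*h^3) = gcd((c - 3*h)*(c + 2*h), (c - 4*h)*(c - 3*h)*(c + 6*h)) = c - 3*h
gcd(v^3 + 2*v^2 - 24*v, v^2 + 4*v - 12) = v + 6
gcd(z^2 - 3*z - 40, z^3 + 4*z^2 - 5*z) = z + 5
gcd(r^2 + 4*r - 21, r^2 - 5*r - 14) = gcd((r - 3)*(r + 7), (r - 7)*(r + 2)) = 1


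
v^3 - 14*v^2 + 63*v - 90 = (v - 6)*(v - 5)*(v - 3)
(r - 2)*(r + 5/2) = r^2 + r/2 - 5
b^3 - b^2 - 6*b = b*(b - 3)*(b + 2)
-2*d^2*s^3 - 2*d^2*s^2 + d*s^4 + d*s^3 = s^2*(-2*d + s)*(d*s + d)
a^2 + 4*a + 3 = (a + 1)*(a + 3)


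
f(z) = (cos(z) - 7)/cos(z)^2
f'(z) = 2*(cos(z) - 7)*sin(z)/cos(z)^3 - sin(z)/cos(z)^2 = (cos(z) - 14)*sin(z)/cos(z)^3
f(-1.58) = -82748.20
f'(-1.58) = -17969246.89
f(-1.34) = -129.40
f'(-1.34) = 1119.96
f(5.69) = -8.98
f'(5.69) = 12.92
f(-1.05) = -26.26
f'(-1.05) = 95.08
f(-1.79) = -152.64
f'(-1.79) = -1349.62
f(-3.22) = -8.05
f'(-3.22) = 1.19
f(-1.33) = -118.89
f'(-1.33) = 985.41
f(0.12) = -6.09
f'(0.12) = -1.59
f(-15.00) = -13.45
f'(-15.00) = -21.89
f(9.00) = -9.53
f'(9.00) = 8.12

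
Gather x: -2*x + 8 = 8 - 2*x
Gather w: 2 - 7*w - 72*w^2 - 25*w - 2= -72*w^2 - 32*w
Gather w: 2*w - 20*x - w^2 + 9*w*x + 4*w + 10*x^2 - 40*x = -w^2 + w*(9*x + 6) + 10*x^2 - 60*x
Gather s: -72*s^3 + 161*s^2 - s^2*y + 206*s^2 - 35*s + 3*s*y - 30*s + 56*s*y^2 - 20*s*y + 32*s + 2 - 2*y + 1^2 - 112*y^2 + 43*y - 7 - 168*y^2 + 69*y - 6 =-72*s^3 + s^2*(367 - y) + s*(56*y^2 - 17*y - 33) - 280*y^2 + 110*y - 10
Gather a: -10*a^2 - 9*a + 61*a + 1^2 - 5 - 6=-10*a^2 + 52*a - 10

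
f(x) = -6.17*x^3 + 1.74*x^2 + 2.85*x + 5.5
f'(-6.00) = -684.39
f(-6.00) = 1383.76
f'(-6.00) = -684.39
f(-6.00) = 1383.76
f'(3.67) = -233.69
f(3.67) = -265.59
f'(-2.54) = -125.41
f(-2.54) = 110.59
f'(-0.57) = -5.15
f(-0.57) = 5.58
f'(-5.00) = -477.30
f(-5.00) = 806.00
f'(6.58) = -775.67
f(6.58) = -1658.18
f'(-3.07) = -182.29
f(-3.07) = 191.68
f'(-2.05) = -82.07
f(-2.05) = 60.13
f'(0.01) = 2.88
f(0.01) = 5.53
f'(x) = -18.51*x^2 + 3.48*x + 2.85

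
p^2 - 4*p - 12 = (p - 6)*(p + 2)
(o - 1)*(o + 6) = o^2 + 5*o - 6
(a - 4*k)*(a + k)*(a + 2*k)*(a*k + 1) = a^4*k - a^3*k^2 + a^3 - 10*a^2*k^3 - a^2*k - 8*a*k^4 - 10*a*k^2 - 8*k^3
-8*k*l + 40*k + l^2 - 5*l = (-8*k + l)*(l - 5)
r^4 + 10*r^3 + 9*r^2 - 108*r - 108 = (r - 3)*(r + 1)*(r + 6)^2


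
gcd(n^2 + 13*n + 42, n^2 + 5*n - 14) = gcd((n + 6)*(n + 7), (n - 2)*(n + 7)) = n + 7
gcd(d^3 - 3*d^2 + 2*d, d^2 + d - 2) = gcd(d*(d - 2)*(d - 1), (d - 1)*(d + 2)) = d - 1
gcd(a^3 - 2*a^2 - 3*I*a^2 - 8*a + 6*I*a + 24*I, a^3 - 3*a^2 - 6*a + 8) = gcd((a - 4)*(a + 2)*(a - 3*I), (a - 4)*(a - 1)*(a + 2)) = a^2 - 2*a - 8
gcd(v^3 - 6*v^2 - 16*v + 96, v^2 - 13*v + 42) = v - 6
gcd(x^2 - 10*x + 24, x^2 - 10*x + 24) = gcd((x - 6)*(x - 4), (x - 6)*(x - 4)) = x^2 - 10*x + 24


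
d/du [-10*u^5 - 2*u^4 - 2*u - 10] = -50*u^4 - 8*u^3 - 2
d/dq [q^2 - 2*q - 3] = 2*q - 2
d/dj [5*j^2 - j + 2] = 10*j - 1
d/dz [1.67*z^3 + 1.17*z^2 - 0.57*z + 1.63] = 5.01*z^2 + 2.34*z - 0.57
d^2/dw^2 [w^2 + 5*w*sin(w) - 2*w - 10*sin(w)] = -5*w*sin(w) + 10*sqrt(2)*sin(w + pi/4) + 2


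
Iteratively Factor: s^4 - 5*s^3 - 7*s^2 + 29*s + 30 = (s - 5)*(s^3 - 7*s - 6) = (s - 5)*(s - 3)*(s^2 + 3*s + 2) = (s - 5)*(s - 3)*(s + 1)*(s + 2)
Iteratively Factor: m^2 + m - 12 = (m - 3)*(m + 4)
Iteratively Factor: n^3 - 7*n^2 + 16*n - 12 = (n - 2)*(n^2 - 5*n + 6) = (n - 3)*(n - 2)*(n - 2)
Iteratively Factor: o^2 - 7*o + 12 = (o - 4)*(o - 3)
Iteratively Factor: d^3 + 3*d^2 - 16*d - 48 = (d + 4)*(d^2 - d - 12) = (d - 4)*(d + 4)*(d + 3)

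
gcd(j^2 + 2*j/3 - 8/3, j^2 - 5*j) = 1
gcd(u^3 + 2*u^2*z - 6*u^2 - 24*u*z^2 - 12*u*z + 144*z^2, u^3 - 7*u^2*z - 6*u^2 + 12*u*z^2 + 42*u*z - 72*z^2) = -u^2 + 4*u*z + 6*u - 24*z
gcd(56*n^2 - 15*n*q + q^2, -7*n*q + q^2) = -7*n + q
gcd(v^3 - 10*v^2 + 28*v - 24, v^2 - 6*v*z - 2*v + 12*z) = v - 2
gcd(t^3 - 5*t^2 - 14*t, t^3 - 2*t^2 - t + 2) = 1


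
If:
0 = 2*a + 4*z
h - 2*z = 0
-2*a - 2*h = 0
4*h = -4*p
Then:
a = -2*z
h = 2*z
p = -2*z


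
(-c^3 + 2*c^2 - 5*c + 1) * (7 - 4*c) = 4*c^4 - 15*c^3 + 34*c^2 - 39*c + 7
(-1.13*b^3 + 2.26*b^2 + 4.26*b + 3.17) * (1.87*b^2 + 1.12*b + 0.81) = -2.1131*b^5 + 2.9606*b^4 + 9.5821*b^3 + 12.5297*b^2 + 7.001*b + 2.5677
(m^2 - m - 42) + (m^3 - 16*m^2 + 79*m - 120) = m^3 - 15*m^2 + 78*m - 162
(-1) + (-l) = -l - 1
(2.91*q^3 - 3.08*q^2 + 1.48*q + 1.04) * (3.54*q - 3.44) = 10.3014*q^4 - 20.9136*q^3 + 15.8344*q^2 - 1.4096*q - 3.5776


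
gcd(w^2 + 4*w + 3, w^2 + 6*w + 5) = w + 1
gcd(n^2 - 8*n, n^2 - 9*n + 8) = n - 8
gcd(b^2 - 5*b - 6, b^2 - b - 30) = b - 6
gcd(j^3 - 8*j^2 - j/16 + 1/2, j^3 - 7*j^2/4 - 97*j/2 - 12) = j^2 - 31*j/4 - 2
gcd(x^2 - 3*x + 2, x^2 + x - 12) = 1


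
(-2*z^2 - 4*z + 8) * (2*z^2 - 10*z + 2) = -4*z^4 + 12*z^3 + 52*z^2 - 88*z + 16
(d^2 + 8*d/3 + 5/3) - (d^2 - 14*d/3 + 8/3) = 22*d/3 - 1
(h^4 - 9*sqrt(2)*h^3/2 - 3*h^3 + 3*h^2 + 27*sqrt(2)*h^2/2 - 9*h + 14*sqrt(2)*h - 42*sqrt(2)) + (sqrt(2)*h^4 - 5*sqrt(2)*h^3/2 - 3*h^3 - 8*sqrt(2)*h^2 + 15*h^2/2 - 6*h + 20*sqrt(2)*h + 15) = h^4 + sqrt(2)*h^4 - 7*sqrt(2)*h^3 - 6*h^3 + 11*sqrt(2)*h^2/2 + 21*h^2/2 - 15*h + 34*sqrt(2)*h - 42*sqrt(2) + 15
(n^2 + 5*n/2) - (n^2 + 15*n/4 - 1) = 1 - 5*n/4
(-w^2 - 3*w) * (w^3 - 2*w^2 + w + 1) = -w^5 - w^4 + 5*w^3 - 4*w^2 - 3*w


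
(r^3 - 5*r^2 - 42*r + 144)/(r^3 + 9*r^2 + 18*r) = (r^2 - 11*r + 24)/(r*(r + 3))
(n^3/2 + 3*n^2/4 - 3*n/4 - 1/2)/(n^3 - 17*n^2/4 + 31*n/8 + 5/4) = 2*(2*n^3 + 3*n^2 - 3*n - 2)/(8*n^3 - 34*n^2 + 31*n + 10)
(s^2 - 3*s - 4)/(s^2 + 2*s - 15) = (s^2 - 3*s - 4)/(s^2 + 2*s - 15)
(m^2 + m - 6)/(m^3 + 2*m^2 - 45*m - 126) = (m - 2)/(m^2 - m - 42)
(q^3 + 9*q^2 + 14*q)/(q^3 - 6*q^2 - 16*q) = (q + 7)/(q - 8)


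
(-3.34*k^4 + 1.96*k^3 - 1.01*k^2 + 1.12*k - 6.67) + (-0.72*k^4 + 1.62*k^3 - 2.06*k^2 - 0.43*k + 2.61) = -4.06*k^4 + 3.58*k^3 - 3.07*k^2 + 0.69*k - 4.06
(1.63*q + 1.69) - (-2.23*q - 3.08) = 3.86*q + 4.77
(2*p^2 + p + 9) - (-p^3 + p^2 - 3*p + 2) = p^3 + p^2 + 4*p + 7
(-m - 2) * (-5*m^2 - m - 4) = 5*m^3 + 11*m^2 + 6*m + 8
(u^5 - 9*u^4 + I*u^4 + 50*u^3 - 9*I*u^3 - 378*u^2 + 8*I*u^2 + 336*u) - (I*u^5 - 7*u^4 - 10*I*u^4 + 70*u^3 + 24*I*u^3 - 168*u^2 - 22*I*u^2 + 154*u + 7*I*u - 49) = u^5 - I*u^5 - 2*u^4 + 11*I*u^4 - 20*u^3 - 33*I*u^3 - 210*u^2 + 30*I*u^2 + 182*u - 7*I*u + 49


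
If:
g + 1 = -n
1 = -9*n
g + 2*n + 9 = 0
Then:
No Solution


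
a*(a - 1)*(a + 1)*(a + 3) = a^4 + 3*a^3 - a^2 - 3*a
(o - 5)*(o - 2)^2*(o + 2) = o^4 - 7*o^3 + 6*o^2 + 28*o - 40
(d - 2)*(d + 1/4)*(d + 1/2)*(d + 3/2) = d^4 + d^3/4 - 13*d^2/4 - 37*d/16 - 3/8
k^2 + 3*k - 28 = (k - 4)*(k + 7)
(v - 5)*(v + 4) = v^2 - v - 20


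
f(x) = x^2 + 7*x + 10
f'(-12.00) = -17.00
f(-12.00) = 70.00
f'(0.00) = 7.00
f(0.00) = 10.00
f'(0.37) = 7.74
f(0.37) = 12.73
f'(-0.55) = 5.90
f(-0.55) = 6.45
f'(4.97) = 16.94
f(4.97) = 69.49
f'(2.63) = 12.26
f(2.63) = 35.33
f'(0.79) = 8.58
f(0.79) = 16.15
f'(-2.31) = 2.38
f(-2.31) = -0.83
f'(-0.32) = 6.36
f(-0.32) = 7.86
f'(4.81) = 16.62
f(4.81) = 66.81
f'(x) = 2*x + 7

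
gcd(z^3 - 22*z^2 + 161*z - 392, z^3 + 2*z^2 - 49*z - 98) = z - 7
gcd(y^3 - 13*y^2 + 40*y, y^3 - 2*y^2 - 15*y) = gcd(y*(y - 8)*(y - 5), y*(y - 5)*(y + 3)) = y^2 - 5*y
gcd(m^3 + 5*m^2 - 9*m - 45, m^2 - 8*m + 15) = m - 3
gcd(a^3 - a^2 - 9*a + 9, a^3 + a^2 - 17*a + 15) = a^2 - 4*a + 3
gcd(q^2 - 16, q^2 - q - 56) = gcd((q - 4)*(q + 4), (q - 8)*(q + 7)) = 1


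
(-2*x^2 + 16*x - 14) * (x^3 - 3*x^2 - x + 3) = -2*x^5 + 22*x^4 - 60*x^3 + 20*x^2 + 62*x - 42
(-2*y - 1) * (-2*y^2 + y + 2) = 4*y^3 - 5*y - 2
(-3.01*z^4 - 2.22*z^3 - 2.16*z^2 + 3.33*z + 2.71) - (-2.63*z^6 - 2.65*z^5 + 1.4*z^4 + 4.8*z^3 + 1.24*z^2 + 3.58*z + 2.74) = 2.63*z^6 + 2.65*z^5 - 4.41*z^4 - 7.02*z^3 - 3.4*z^2 - 0.25*z - 0.0300000000000002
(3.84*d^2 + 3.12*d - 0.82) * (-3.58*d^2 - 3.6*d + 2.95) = -13.7472*d^4 - 24.9936*d^3 + 3.0316*d^2 + 12.156*d - 2.419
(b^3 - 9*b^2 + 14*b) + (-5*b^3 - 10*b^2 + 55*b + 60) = -4*b^3 - 19*b^2 + 69*b + 60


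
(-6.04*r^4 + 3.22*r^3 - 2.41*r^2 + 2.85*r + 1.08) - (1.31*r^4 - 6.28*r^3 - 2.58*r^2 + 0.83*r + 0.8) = -7.35*r^4 + 9.5*r^3 + 0.17*r^2 + 2.02*r + 0.28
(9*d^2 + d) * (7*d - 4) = 63*d^3 - 29*d^2 - 4*d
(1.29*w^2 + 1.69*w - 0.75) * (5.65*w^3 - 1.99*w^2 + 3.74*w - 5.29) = 7.2885*w^5 + 6.9814*w^4 - 2.776*w^3 + 0.988999999999999*w^2 - 11.7451*w + 3.9675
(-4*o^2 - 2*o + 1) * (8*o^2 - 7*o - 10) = -32*o^4 + 12*o^3 + 62*o^2 + 13*o - 10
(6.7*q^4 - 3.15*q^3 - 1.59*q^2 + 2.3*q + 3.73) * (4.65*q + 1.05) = 31.155*q^5 - 7.6125*q^4 - 10.701*q^3 + 9.0255*q^2 + 19.7595*q + 3.9165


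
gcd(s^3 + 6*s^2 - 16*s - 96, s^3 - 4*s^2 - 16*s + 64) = s^2 - 16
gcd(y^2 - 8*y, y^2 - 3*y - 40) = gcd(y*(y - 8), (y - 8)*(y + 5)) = y - 8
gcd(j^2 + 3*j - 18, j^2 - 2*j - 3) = j - 3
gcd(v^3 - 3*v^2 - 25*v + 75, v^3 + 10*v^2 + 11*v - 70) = v + 5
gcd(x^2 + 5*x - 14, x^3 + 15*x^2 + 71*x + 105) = x + 7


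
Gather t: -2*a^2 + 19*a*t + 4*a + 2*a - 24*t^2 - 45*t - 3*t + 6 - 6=-2*a^2 + 6*a - 24*t^2 + t*(19*a - 48)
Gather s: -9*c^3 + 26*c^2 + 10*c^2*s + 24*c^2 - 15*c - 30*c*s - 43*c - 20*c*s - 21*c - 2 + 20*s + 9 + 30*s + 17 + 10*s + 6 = -9*c^3 + 50*c^2 - 79*c + s*(10*c^2 - 50*c + 60) + 30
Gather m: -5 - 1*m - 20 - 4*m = -5*m - 25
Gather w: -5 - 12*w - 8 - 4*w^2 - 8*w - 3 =-4*w^2 - 20*w - 16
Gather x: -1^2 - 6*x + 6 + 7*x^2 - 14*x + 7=7*x^2 - 20*x + 12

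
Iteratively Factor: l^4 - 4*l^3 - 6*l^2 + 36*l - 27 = (l - 1)*(l^3 - 3*l^2 - 9*l + 27) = (l - 1)*(l + 3)*(l^2 - 6*l + 9) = (l - 3)*(l - 1)*(l + 3)*(l - 3)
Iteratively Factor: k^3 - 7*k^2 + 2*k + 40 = (k - 4)*(k^2 - 3*k - 10) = (k - 5)*(k - 4)*(k + 2)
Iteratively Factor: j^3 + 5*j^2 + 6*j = (j + 3)*(j^2 + 2*j) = (j + 2)*(j + 3)*(j)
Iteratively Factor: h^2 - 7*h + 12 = (h - 4)*(h - 3)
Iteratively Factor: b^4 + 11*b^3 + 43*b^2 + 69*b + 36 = (b + 3)*(b^3 + 8*b^2 + 19*b + 12) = (b + 3)^2*(b^2 + 5*b + 4) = (b + 1)*(b + 3)^2*(b + 4)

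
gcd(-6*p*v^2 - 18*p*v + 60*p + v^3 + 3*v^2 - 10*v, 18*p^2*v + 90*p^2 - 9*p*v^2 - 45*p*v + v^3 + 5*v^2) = 6*p*v + 30*p - v^2 - 5*v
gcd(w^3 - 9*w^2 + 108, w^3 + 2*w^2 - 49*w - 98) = 1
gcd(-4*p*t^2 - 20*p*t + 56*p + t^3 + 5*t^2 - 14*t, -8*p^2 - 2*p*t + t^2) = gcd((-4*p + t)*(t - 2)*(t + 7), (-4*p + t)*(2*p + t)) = 4*p - t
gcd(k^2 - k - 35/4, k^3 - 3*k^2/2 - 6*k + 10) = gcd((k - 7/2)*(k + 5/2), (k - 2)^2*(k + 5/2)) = k + 5/2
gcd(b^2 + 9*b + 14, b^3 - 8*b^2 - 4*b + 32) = b + 2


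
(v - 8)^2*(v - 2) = v^3 - 18*v^2 + 96*v - 128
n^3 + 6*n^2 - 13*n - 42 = (n - 3)*(n + 2)*(n + 7)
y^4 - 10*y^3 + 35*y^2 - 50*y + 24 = (y - 4)*(y - 3)*(y - 2)*(y - 1)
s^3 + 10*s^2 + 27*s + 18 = (s + 1)*(s + 3)*(s + 6)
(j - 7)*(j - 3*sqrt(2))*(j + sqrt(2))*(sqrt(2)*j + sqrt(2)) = sqrt(2)*j^4 - 6*sqrt(2)*j^3 - 4*j^3 - 13*sqrt(2)*j^2 + 24*j^2 + 28*j + 36*sqrt(2)*j + 42*sqrt(2)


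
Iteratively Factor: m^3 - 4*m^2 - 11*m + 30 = (m - 2)*(m^2 - 2*m - 15) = (m - 2)*(m + 3)*(m - 5)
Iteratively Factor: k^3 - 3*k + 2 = (k - 1)*(k^2 + k - 2) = (k - 1)^2*(k + 2)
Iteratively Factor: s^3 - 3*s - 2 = (s + 1)*(s^2 - s - 2) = (s + 1)^2*(s - 2)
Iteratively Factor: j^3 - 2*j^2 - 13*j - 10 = (j - 5)*(j^2 + 3*j + 2) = (j - 5)*(j + 2)*(j + 1)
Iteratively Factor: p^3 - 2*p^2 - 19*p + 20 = (p + 4)*(p^2 - 6*p + 5) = (p - 1)*(p + 4)*(p - 5)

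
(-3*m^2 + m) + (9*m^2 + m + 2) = 6*m^2 + 2*m + 2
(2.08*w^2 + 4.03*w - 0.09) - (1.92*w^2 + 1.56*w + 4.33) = 0.16*w^2 + 2.47*w - 4.42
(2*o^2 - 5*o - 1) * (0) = 0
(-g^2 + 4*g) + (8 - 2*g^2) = -3*g^2 + 4*g + 8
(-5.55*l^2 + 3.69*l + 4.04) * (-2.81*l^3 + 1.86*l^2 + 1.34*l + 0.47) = 15.5955*l^5 - 20.6919*l^4 - 11.926*l^3 + 9.8505*l^2 + 7.1479*l + 1.8988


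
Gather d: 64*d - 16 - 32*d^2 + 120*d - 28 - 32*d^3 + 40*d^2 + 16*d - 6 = -32*d^3 + 8*d^2 + 200*d - 50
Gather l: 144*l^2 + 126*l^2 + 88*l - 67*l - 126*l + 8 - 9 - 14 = 270*l^2 - 105*l - 15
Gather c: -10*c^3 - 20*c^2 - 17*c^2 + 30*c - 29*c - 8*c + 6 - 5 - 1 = -10*c^3 - 37*c^2 - 7*c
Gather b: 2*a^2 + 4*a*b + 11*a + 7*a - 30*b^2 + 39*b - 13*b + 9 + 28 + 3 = 2*a^2 + 18*a - 30*b^2 + b*(4*a + 26) + 40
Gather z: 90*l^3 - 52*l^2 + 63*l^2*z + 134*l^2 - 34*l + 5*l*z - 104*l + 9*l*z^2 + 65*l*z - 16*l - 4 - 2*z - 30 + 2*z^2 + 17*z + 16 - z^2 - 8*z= 90*l^3 + 82*l^2 - 154*l + z^2*(9*l + 1) + z*(63*l^2 + 70*l + 7) - 18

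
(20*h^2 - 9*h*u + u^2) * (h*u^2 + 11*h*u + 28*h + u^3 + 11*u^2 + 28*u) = 20*h^3*u^2 + 220*h^3*u + 560*h^3 + 11*h^2*u^3 + 121*h^2*u^2 + 308*h^2*u - 8*h*u^4 - 88*h*u^3 - 224*h*u^2 + u^5 + 11*u^4 + 28*u^3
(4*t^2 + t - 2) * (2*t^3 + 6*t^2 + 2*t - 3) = 8*t^5 + 26*t^4 + 10*t^3 - 22*t^2 - 7*t + 6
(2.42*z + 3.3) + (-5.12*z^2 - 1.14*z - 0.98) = -5.12*z^2 + 1.28*z + 2.32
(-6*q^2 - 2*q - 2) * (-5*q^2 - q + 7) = 30*q^4 + 16*q^3 - 30*q^2 - 12*q - 14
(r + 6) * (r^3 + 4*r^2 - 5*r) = r^4 + 10*r^3 + 19*r^2 - 30*r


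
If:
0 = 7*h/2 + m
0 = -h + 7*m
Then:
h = 0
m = 0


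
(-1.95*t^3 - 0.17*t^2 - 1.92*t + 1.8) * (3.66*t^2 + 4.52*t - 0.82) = -7.137*t^5 - 9.4362*t^4 - 6.1966*t^3 - 1.951*t^2 + 9.7104*t - 1.476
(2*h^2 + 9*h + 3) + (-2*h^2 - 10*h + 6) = 9 - h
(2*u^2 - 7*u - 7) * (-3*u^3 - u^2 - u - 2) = -6*u^5 + 19*u^4 + 26*u^3 + 10*u^2 + 21*u + 14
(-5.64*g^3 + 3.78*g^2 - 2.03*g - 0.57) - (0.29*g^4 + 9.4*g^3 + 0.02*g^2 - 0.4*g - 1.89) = -0.29*g^4 - 15.04*g^3 + 3.76*g^2 - 1.63*g + 1.32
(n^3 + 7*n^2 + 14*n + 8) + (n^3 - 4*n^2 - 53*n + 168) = 2*n^3 + 3*n^2 - 39*n + 176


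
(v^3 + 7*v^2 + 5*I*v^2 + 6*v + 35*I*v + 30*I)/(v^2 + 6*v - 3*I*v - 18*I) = (v^2 + v*(1 + 5*I) + 5*I)/(v - 3*I)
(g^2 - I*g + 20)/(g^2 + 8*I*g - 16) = (g - 5*I)/(g + 4*I)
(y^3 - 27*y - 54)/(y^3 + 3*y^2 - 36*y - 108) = (y + 3)/(y + 6)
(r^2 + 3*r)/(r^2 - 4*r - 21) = r/(r - 7)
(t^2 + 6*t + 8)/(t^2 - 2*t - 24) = (t + 2)/(t - 6)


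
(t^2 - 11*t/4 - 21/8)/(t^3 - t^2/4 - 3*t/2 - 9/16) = 2*(2*t - 7)/(4*t^2 - 4*t - 3)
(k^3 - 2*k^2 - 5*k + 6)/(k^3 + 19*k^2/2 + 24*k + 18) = 2*(k^2 - 4*k + 3)/(2*k^2 + 15*k + 18)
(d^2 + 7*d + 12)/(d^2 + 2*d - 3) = (d + 4)/(d - 1)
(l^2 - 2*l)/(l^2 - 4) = l/(l + 2)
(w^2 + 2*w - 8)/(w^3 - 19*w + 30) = (w + 4)/(w^2 + 2*w - 15)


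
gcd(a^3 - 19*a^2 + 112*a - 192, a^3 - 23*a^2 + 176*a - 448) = a^2 - 16*a + 64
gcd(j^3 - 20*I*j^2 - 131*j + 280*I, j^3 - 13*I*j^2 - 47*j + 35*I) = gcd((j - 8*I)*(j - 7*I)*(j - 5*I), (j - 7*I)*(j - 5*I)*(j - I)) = j^2 - 12*I*j - 35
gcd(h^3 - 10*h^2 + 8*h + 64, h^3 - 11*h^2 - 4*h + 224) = h - 8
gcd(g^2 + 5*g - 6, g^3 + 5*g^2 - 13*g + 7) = g - 1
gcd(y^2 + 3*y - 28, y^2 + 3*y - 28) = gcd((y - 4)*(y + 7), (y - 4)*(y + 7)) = y^2 + 3*y - 28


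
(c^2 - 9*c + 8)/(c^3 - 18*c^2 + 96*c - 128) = (c - 1)/(c^2 - 10*c + 16)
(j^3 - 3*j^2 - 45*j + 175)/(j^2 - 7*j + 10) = (j^2 + 2*j - 35)/(j - 2)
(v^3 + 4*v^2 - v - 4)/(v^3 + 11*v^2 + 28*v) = (v^2 - 1)/(v*(v + 7))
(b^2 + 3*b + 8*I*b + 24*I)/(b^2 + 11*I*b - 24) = (b + 3)/(b + 3*I)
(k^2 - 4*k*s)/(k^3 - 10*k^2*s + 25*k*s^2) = (k - 4*s)/(k^2 - 10*k*s + 25*s^2)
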